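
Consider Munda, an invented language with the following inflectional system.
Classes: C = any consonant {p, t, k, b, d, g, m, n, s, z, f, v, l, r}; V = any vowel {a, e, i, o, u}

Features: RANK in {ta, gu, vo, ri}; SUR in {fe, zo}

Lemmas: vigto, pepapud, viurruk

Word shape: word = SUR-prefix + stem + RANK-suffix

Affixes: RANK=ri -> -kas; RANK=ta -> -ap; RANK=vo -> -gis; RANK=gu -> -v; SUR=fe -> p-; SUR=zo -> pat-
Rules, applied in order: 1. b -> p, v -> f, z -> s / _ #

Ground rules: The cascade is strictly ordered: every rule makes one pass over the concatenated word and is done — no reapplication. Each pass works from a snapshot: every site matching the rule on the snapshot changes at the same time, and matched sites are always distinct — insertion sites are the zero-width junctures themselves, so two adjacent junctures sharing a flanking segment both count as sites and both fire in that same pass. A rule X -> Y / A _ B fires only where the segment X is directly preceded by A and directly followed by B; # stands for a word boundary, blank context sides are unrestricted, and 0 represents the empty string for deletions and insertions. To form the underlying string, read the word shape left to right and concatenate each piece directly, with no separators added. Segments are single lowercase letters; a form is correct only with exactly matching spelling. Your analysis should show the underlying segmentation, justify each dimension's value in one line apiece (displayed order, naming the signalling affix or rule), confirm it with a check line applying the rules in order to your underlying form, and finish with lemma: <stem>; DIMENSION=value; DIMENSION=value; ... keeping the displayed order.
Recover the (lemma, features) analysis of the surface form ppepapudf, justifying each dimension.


underlying: p-pepapud-v
RANK=gu - signalled by the affix -v
SUR=fe - signalled by the affix p-
check: ppepapudv -> ppepapudf
lemma: pepapud; RANK=gu; SUR=fe


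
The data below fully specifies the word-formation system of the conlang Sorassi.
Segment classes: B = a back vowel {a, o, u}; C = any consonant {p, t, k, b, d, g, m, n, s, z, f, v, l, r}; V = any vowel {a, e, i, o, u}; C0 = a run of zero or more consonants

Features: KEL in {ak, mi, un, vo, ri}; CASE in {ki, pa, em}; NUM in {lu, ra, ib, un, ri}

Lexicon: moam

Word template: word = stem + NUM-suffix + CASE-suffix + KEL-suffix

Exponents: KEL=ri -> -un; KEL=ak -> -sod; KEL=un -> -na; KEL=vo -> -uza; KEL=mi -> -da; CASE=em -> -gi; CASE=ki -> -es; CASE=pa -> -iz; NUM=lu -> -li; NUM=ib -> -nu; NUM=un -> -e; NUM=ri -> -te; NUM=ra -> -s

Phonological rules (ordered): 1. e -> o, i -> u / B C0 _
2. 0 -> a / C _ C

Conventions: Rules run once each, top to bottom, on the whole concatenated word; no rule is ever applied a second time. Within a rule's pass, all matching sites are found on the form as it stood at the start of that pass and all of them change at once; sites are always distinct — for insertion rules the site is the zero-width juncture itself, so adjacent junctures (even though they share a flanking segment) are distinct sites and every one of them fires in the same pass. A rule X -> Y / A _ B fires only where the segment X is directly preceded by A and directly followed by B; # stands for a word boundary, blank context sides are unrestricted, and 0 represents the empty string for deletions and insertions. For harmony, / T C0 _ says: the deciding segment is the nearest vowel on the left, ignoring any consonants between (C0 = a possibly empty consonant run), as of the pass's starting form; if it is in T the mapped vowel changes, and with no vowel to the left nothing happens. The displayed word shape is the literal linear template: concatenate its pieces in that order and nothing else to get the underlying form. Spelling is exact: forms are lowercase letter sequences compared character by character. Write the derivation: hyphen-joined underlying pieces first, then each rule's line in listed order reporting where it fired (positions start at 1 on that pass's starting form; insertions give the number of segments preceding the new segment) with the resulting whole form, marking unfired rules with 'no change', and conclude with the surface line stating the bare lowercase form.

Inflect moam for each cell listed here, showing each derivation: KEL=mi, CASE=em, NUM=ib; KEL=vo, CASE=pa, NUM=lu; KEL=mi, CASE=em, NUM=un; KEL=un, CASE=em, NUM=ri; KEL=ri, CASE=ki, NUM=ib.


cell KEL=mi, CASE=em, NUM=ib:
underlying: moam-nu-gi-da
1. e -> o, i -> u / B C0 _: fires at position(s) 8: moamnuguda
2. 0 -> a / C _ C: inserts after position(s) 4: moamanuguda
surface: moamanuguda

cell KEL=vo, CASE=pa, NUM=lu:
underlying: moam-li-iz-uza
1. e -> o, i -> u / B C0 _: fires at position(s) 6: moamluizuza
2. 0 -> a / C _ C: inserts after position(s) 4: moamaluizuza
surface: moamaluizuza

cell KEL=mi, CASE=em, NUM=un:
underlying: moam-e-gi-da
1. e -> o, i -> u / B C0 _: fires at position(s) 5: moamogida
2. 0 -> a / C _ C: no change
surface: moamogida

cell KEL=un, CASE=em, NUM=ri:
underlying: moam-te-gi-na
1. e -> o, i -> u / B C0 _: fires at position(s) 6: moamtogina
2. 0 -> a / C _ C: inserts after position(s) 4: moamatogina
surface: moamatogina

cell KEL=ri, CASE=ki, NUM=ib:
underlying: moam-nu-es-un
1. e -> o, i -> u / B C0 _: fires at position(s) 7: moamnuosun
2. 0 -> a / C _ C: inserts after position(s) 4: moamanuosun
surface: moamanuosun


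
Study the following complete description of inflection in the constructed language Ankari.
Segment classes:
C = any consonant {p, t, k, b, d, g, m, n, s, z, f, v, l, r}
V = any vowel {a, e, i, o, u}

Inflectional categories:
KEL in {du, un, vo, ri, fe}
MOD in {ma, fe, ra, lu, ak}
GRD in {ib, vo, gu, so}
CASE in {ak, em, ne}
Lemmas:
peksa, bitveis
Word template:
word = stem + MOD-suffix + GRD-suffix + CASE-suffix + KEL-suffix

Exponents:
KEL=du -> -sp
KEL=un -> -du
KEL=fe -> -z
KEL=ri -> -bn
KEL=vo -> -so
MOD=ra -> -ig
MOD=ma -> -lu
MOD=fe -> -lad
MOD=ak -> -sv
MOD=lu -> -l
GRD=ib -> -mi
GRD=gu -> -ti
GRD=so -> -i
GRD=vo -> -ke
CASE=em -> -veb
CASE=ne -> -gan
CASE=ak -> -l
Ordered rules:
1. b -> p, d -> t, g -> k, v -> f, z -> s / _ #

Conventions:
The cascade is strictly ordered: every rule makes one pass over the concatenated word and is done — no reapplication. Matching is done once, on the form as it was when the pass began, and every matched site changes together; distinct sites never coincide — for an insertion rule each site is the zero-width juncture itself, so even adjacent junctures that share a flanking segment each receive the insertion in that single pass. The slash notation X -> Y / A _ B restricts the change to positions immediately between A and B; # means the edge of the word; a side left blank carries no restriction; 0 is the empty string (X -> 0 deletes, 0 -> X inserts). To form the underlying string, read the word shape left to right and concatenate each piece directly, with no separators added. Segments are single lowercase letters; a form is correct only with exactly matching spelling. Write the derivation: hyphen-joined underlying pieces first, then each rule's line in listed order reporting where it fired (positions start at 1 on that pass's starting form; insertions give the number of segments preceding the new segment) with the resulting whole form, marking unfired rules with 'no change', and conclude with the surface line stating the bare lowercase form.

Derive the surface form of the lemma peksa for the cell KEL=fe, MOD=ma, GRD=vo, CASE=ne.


underlying: peksa-lu-ke-gan-z
1. b -> p, d -> t, g -> k, v -> f, z -> s / _ #: fires at position(s) 13: peksalukegans
surface: peksalukegans


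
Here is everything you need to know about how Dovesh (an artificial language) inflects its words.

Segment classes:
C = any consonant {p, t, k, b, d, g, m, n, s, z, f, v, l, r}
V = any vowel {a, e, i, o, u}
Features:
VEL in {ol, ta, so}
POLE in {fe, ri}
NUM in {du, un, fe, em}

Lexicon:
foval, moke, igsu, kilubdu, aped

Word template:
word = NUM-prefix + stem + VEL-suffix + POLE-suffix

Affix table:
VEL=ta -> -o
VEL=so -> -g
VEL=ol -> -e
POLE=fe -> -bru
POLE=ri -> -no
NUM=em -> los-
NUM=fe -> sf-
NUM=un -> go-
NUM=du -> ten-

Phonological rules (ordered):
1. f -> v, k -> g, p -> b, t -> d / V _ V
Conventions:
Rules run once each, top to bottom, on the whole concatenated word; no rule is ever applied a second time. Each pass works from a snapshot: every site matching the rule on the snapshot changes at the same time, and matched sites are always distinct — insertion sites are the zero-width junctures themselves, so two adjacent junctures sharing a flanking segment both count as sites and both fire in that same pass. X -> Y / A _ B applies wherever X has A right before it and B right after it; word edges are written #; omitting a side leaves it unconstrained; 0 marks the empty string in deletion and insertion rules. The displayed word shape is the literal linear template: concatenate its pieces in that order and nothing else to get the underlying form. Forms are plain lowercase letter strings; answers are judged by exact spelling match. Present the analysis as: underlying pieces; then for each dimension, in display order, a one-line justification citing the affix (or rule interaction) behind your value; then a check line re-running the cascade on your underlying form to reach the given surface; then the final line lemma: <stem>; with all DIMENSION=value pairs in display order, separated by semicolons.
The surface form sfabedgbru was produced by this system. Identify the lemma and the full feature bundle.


underlying: sf-aped-g-bru
VEL=so - signalled by the affix -g
POLE=fe - signalled by the affix -bru
NUM=fe - signalled by the affix sf-
check: sfapedgbru -> sfabedgbru
lemma: aped; VEL=so; POLE=fe; NUM=fe


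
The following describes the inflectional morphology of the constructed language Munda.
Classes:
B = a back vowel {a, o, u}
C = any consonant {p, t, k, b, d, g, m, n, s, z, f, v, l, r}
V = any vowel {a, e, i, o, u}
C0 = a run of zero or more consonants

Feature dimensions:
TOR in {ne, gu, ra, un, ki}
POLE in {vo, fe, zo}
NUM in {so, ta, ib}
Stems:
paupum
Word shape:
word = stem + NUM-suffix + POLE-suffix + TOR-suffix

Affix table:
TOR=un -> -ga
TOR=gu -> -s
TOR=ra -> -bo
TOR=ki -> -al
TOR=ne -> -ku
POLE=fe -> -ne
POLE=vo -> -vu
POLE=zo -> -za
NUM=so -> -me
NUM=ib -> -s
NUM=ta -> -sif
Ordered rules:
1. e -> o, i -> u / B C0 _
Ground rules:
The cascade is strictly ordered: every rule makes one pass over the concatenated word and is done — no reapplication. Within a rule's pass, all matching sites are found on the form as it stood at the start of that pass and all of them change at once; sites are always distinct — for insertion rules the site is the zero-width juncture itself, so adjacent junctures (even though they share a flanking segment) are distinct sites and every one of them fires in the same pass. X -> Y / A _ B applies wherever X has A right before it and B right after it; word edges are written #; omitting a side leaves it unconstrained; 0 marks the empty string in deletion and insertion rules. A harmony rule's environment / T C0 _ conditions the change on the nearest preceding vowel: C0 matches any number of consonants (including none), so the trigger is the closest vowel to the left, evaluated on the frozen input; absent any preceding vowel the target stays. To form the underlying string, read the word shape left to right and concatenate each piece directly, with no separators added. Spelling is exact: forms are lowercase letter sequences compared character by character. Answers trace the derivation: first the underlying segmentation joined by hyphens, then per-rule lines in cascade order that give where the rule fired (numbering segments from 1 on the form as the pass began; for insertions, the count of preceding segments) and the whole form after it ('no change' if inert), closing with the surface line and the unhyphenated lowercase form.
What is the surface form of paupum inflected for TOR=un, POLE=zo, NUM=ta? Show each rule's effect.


underlying: paupum-sif-za-ga
1. e -> o, i -> u / B C0 _: fires at position(s) 8: paupumsufzaga
surface: paupumsufzaga


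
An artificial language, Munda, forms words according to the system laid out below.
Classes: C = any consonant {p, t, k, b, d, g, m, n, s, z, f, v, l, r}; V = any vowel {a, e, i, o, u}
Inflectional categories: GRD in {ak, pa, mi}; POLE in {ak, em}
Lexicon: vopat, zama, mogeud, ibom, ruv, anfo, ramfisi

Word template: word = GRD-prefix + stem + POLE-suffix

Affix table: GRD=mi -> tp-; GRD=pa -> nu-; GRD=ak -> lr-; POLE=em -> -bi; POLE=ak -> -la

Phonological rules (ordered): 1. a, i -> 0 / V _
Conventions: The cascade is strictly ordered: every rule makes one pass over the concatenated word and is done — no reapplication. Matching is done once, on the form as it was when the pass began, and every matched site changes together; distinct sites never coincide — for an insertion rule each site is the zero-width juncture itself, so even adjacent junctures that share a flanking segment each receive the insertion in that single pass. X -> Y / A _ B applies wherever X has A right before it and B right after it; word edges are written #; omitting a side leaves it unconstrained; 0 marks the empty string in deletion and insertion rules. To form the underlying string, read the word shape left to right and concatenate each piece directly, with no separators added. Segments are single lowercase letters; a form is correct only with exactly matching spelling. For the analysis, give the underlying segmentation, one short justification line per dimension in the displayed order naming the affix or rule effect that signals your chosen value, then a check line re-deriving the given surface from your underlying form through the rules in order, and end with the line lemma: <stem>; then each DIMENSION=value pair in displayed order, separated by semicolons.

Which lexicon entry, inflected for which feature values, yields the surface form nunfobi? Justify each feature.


underlying: nu-anfo-bi
GRD=pa - signalled by the affix nu-
POLE=em - signalled by the affix -bi
check: nuanfobi -> nunfobi
lemma: anfo; GRD=pa; POLE=em


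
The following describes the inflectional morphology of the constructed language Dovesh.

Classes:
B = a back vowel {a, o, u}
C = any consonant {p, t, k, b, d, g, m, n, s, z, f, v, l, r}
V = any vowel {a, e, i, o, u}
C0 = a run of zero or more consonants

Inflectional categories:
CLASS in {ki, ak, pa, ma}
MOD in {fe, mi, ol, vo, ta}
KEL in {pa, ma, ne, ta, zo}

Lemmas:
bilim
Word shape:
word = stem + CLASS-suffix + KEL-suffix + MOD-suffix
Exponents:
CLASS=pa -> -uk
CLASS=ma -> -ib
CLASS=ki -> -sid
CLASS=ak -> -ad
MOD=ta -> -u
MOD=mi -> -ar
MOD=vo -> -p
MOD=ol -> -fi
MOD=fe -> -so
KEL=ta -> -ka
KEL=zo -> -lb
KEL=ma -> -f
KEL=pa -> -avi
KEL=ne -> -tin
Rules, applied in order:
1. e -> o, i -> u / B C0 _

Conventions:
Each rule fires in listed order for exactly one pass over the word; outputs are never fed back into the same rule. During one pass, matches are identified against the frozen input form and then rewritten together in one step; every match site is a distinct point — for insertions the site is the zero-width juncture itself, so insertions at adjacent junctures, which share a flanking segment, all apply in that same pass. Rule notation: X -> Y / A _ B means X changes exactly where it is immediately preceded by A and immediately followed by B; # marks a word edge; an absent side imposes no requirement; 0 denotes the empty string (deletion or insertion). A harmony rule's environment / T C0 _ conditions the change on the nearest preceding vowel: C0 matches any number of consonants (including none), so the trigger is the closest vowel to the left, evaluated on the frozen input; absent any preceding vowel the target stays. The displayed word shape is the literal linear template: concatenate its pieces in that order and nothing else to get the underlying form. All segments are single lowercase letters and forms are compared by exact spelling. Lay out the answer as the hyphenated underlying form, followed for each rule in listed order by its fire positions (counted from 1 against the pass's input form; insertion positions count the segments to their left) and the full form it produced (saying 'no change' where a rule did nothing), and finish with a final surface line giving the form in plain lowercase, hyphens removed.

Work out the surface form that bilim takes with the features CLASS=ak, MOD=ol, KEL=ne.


underlying: bilim-ad-tin-fi
1. e -> o, i -> u / B C0 _: fires at position(s) 9: bilimadtunfi
surface: bilimadtunfi


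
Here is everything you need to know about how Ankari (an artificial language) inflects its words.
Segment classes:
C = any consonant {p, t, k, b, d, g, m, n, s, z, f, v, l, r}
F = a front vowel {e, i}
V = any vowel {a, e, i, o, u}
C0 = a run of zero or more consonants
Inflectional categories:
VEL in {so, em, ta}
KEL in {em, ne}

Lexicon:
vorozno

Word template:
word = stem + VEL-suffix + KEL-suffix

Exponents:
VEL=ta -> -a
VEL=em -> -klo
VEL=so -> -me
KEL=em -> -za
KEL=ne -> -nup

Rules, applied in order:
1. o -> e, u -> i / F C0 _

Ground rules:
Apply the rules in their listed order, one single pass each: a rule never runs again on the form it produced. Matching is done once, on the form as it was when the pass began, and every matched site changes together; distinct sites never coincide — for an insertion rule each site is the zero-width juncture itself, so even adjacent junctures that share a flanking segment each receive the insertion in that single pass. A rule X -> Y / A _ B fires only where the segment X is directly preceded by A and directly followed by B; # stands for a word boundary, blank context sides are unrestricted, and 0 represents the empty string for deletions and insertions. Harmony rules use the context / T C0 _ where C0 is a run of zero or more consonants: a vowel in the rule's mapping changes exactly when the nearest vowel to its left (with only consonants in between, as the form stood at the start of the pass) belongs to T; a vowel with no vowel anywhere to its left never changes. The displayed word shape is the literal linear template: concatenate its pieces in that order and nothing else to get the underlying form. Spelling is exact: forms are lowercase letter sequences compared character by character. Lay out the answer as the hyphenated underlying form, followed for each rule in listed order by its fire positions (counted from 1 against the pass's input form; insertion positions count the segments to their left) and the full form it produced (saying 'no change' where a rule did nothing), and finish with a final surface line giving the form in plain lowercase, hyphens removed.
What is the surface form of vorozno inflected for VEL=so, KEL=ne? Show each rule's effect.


underlying: vorozno-me-nup
1. o -> e, u -> i / F C0 _: fires at position(s) 11: voroznomenip
surface: voroznomenip


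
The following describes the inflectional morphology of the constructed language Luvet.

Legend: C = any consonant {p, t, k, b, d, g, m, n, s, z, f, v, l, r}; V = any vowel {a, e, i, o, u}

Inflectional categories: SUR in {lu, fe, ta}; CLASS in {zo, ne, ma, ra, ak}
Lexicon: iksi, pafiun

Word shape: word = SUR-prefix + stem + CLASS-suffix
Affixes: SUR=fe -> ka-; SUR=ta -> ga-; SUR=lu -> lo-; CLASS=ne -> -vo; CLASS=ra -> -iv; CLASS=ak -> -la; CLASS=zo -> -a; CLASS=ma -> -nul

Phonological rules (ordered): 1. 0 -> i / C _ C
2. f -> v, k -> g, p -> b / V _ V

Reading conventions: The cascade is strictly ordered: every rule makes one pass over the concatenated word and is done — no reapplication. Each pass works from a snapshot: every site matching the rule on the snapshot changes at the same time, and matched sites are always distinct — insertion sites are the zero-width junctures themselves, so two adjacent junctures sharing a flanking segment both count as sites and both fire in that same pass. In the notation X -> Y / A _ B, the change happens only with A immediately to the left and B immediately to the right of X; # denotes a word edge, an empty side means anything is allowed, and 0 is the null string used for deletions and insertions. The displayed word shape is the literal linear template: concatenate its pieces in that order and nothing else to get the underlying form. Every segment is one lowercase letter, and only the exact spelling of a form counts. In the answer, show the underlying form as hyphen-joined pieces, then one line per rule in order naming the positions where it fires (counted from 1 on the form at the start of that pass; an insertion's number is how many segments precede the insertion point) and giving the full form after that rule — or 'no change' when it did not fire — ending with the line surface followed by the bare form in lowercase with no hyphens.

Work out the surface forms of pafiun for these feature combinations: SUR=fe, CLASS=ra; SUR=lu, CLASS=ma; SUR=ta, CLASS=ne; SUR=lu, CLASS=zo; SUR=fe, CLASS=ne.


cell SUR=fe, CLASS=ra:
underlying: ka-pafiun-iv
1. 0 -> i / C _ C: no change
2. f -> v, k -> g, p -> b / V _ V: fires at position(s) 3, 5: kabaviuniv
surface: kabaviuniv

cell SUR=lu, CLASS=ma:
underlying: lo-pafiun-nul
1. 0 -> i / C _ C: inserts after position(s) 8: lopafiuninul
2. f -> v, k -> g, p -> b / V _ V: fires at position(s) 3, 5: lobaviuninul
surface: lobaviuninul

cell SUR=ta, CLASS=ne:
underlying: ga-pafiun-vo
1. 0 -> i / C _ C: inserts after position(s) 8: gapafiunivo
2. f -> v, k -> g, p -> b / V _ V: fires at position(s) 3, 5: gabaviunivo
surface: gabaviunivo

cell SUR=lu, CLASS=zo:
underlying: lo-pafiun-a
1. 0 -> i / C _ C: no change
2. f -> v, k -> g, p -> b / V _ V: fires at position(s) 3, 5: lobaviuna
surface: lobaviuna

cell SUR=fe, CLASS=ne:
underlying: ka-pafiun-vo
1. 0 -> i / C _ C: inserts after position(s) 8: kapafiunivo
2. f -> v, k -> g, p -> b / V _ V: fires at position(s) 3, 5: kabaviunivo
surface: kabaviunivo


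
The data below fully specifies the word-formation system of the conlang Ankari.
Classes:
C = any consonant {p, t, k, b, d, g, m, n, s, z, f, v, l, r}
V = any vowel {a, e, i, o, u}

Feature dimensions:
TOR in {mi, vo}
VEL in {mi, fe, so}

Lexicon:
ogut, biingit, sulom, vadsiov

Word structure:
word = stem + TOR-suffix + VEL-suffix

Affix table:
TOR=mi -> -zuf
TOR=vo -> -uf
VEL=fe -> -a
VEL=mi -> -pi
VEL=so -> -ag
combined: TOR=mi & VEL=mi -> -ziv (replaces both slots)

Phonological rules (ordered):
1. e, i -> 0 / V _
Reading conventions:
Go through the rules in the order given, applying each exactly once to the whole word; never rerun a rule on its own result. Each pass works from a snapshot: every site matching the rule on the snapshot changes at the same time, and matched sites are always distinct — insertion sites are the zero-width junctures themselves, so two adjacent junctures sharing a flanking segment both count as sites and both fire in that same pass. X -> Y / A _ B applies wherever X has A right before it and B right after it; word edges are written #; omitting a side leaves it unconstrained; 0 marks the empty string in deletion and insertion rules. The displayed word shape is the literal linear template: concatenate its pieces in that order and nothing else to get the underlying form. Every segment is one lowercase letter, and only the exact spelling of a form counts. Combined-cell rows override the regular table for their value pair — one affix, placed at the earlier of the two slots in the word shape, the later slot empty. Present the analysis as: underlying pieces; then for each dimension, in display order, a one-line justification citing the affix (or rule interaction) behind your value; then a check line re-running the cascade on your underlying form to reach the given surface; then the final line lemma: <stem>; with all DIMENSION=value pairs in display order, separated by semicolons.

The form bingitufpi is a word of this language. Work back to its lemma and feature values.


underlying: biingit-uf-pi
TOR=vo - signalled by the affix -uf
VEL=mi - signalled by the affix -pi
check: biingitufpi -> bingitufpi
lemma: biingit; TOR=vo; VEL=mi


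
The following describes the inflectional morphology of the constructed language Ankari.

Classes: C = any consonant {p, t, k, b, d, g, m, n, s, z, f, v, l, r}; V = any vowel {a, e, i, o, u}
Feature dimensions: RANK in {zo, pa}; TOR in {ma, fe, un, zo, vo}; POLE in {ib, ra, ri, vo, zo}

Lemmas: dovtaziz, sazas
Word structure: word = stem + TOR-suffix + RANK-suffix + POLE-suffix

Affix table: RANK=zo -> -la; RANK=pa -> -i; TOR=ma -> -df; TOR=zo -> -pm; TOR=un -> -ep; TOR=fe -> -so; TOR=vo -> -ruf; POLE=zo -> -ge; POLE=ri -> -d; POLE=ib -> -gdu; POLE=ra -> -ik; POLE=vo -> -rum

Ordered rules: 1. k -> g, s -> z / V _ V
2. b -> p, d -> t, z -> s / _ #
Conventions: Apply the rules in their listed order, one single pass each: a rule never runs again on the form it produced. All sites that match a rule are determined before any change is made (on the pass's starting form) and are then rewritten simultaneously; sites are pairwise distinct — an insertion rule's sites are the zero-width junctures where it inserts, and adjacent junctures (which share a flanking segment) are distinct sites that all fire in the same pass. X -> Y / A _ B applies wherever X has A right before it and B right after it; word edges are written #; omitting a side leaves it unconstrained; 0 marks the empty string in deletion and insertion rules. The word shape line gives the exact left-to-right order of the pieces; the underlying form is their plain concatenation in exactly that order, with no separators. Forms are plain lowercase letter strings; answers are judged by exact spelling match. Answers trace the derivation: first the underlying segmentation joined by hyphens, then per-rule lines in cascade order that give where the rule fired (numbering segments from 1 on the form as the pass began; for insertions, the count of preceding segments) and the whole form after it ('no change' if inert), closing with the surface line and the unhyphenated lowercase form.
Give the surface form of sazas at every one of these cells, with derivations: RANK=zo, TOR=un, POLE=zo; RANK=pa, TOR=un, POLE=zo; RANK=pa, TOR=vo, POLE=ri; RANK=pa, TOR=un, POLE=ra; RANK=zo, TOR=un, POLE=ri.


cell RANK=zo, TOR=un, POLE=zo:
underlying: sazas-ep-la-ge
1. k -> g, s -> z / V _ V: fires at position(s) 5: sazazeplage
2. b -> p, d -> t, z -> s / _ #: no change
surface: sazazeplage

cell RANK=pa, TOR=un, POLE=zo:
underlying: sazas-ep-i-ge
1. k -> g, s -> z / V _ V: fires at position(s) 5: sazazepige
2. b -> p, d -> t, z -> s / _ #: no change
surface: sazazepige

cell RANK=pa, TOR=vo, POLE=ri:
underlying: sazas-ruf-i-d
1. k -> g, s -> z / V _ V: no change
2. b -> p, d -> t, z -> s / _ #: fires at position(s) 10: sazasrufit
surface: sazasrufit

cell RANK=pa, TOR=un, POLE=ra:
underlying: sazas-ep-i-ik
1. k -> g, s -> z / V _ V: fires at position(s) 5: sazazepiik
2. b -> p, d -> t, z -> s / _ #: no change
surface: sazazepiik

cell RANK=zo, TOR=un, POLE=ri:
underlying: sazas-ep-la-d
1. k -> g, s -> z / V _ V: fires at position(s) 5: sazazeplad
2. b -> p, d -> t, z -> s / _ #: fires at position(s) 10: sazazeplat
surface: sazazeplat


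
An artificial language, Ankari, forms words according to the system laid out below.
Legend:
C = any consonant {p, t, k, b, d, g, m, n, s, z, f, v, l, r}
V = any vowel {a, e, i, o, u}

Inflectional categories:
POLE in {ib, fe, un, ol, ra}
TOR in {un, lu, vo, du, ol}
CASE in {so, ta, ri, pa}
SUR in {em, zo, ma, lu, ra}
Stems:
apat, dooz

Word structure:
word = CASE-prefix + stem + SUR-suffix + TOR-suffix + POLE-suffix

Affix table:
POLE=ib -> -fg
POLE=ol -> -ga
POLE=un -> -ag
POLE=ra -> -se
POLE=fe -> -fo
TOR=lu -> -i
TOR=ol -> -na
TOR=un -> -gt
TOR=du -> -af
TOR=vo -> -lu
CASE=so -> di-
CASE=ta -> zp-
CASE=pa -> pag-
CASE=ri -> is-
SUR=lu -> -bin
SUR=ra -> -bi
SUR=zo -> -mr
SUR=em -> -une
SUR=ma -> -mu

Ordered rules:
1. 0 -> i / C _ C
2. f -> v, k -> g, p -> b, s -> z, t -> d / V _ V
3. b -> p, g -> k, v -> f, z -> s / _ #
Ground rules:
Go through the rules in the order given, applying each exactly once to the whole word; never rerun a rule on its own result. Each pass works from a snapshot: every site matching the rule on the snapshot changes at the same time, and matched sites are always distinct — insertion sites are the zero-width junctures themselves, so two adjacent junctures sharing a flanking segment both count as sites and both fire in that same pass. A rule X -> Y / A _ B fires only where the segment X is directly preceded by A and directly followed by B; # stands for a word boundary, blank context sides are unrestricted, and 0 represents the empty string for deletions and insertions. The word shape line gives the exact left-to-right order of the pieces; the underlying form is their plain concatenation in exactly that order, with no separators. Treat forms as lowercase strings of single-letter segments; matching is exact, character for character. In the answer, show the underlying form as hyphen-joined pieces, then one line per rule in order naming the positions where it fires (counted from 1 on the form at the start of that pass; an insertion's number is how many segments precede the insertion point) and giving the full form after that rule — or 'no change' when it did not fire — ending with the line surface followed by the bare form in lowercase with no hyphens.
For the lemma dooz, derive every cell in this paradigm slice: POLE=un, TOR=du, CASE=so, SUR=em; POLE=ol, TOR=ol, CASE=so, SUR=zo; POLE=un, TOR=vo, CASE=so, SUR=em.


cell POLE=un, TOR=du, CASE=so, SUR=em:
underlying: di-dooz-une-af-ag
1. 0 -> i / C _ C: no change
2. f -> v, k -> g, p -> b, s -> z, t -> d / V _ V: fires at position(s) 11: didoozuneavag
3. b -> p, g -> k, v -> f, z -> s / _ #: fires at position(s) 13: didoozuneavak
surface: didoozuneavak

cell POLE=ol, TOR=ol, CASE=so, SUR=zo:
underlying: di-dooz-mr-na-ga
1. 0 -> i / C _ C: inserts after position(s) 6, 7, 8: didoozimirinaga
2. f -> v, k -> g, p -> b, s -> z, t -> d / V _ V: no change
3. b -> p, g -> k, v -> f, z -> s / _ #: no change
surface: didoozimirinaga

cell POLE=un, TOR=vo, CASE=so, SUR=em:
underlying: di-dooz-une-lu-ag
1. 0 -> i / C _ C: no change
2. f -> v, k -> g, p -> b, s -> z, t -> d / V _ V: no change
3. b -> p, g -> k, v -> f, z -> s / _ #: fires at position(s) 13: didoozuneluak
surface: didoozuneluak


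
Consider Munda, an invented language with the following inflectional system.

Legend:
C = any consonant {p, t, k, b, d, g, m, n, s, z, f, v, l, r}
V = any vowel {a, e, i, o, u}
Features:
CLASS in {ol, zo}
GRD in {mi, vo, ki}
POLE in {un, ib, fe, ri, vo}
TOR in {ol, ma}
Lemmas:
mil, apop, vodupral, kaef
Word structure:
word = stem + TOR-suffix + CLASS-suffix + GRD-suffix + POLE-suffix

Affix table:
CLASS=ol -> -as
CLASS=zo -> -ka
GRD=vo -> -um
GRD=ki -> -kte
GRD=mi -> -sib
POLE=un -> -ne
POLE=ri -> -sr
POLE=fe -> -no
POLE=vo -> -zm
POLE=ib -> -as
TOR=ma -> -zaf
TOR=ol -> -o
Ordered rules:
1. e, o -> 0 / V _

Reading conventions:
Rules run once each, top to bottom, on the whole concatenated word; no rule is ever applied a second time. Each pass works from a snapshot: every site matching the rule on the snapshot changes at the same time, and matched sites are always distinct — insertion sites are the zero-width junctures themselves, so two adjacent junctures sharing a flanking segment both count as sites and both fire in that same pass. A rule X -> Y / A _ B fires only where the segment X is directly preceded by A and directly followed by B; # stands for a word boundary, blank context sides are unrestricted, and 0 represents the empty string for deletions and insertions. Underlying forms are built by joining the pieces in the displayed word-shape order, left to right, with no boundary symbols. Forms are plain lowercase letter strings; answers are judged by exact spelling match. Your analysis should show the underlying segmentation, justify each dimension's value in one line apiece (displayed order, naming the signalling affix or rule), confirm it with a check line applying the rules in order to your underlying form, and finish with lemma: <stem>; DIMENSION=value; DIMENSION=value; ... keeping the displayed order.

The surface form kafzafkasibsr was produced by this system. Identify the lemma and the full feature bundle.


underlying: kaef-zaf-ka-sib-sr
CLASS=zo - signalled by the affix -ka
GRD=mi - signalled by the affix -sib
POLE=ri - signalled by the affix -sr
TOR=ma - signalled by the affix -zaf
check: kaefzafkasibsr -> kafzafkasibsr
lemma: kaef; CLASS=zo; GRD=mi; POLE=ri; TOR=ma


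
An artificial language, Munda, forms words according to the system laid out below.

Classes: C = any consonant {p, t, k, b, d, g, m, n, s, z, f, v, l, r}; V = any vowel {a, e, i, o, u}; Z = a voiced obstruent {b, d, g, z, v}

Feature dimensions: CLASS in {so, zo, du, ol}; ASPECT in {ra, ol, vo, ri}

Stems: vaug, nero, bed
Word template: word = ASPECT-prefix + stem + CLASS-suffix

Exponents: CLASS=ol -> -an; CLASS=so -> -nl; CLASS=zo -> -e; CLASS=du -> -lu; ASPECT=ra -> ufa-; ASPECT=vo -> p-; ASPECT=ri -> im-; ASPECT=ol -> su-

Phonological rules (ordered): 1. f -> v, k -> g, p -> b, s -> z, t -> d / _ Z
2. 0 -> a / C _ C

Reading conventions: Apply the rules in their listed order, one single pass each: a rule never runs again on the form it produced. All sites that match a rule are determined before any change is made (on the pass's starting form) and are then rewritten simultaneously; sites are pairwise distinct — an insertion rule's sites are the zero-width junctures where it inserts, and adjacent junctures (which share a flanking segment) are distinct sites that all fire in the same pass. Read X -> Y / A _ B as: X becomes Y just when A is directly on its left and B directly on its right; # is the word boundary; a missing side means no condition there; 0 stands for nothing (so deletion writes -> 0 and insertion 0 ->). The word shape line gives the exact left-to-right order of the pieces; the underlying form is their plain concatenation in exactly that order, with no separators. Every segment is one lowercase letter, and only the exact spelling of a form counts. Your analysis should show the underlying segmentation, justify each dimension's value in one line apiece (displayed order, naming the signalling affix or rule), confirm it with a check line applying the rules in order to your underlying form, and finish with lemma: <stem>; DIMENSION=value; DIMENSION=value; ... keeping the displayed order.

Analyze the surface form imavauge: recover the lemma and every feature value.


underlying: im-vaug-e
CLASS=zo - signalled by the affix -e
ASPECT=ri - signalled by the affix im-
check: imvauge -> imvauge -> imavauge
lemma: vaug; CLASS=zo; ASPECT=ri


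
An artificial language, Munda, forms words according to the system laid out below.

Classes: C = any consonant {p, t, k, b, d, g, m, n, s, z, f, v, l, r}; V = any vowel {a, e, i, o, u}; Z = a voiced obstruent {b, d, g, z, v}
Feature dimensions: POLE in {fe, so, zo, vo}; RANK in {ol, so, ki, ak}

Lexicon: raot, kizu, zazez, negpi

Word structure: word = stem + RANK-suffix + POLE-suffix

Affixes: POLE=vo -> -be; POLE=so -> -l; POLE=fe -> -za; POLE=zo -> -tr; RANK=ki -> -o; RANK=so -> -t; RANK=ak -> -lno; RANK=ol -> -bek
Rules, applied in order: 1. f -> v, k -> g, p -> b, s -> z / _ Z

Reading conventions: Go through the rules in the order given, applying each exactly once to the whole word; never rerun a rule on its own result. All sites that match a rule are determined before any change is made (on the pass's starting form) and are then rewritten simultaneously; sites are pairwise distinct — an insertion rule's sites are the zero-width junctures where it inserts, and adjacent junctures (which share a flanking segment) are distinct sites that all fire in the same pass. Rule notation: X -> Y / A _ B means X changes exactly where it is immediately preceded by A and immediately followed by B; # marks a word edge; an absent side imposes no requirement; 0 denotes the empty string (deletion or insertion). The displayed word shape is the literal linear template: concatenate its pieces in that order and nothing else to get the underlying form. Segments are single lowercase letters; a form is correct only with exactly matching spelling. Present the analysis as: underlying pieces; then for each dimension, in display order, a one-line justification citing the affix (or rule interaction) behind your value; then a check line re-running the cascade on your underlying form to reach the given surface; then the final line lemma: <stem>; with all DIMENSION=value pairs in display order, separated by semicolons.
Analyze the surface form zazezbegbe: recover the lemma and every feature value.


underlying: zazez-bek-be
POLE=vo - signalled by the affix -be
RANK=ol - signalled by the affix -bek
check: zazezbekbe -> zazezbegbe
lemma: zazez; POLE=vo; RANK=ol


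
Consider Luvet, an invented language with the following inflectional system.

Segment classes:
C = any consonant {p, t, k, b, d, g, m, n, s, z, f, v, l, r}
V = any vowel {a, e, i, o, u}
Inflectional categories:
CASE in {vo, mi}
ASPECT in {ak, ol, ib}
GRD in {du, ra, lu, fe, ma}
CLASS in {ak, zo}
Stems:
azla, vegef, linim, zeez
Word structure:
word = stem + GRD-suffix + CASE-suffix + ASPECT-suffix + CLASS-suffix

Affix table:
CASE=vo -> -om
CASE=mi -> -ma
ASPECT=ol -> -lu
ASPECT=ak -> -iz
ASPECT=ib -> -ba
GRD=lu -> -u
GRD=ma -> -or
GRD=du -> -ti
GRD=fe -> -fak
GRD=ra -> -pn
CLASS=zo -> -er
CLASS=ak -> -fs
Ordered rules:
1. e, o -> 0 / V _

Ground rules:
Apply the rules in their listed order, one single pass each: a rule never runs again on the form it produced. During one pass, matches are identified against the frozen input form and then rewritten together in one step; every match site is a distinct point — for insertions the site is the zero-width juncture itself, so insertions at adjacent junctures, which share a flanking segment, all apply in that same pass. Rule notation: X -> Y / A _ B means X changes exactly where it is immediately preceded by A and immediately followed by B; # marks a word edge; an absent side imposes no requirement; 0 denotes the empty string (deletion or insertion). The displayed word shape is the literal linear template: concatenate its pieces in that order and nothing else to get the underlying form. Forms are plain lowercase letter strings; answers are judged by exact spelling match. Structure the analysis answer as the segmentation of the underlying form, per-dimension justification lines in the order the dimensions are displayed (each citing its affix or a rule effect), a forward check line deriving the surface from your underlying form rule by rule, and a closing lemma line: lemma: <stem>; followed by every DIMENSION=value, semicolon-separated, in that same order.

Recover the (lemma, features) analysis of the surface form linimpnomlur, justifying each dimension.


underlying: linim-pn-om-lu-er
CASE=vo - signalled by the affix -om
ASPECT=ol - signalled by the affix -lu
GRD=ra - signalled by the affix -pn
CLASS=zo - signalled by the affix -er
check: linimpnomluer -> linimpnomlur
lemma: linim; CASE=vo; ASPECT=ol; GRD=ra; CLASS=zo


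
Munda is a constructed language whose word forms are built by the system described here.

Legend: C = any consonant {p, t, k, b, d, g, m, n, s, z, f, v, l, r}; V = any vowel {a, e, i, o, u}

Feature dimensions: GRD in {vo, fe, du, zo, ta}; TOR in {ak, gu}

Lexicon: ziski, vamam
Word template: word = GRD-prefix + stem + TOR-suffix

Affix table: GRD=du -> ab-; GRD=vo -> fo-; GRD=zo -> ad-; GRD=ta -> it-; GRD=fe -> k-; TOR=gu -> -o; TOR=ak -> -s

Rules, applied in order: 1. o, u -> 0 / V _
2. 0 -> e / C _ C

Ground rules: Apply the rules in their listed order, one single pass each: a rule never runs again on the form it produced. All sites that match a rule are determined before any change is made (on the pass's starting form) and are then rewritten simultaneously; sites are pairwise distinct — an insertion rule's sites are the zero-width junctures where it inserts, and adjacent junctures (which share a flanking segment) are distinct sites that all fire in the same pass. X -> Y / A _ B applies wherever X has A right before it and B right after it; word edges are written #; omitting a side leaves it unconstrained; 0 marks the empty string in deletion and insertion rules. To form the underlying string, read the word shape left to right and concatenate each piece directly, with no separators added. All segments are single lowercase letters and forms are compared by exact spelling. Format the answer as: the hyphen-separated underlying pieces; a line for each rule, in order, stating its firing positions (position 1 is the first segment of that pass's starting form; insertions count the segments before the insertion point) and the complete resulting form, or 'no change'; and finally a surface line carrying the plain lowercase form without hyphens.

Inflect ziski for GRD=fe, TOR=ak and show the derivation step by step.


underlying: k-ziski-s
1. o, u -> 0 / V _: no change
2. 0 -> e / C _ C: inserts after position(s) 1, 4: kezisekis
surface: kezisekis
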